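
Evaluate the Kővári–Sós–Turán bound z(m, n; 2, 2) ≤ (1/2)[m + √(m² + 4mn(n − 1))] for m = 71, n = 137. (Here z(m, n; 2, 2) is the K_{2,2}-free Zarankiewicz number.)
z(71, 137; 2, 2) ≤ (1/2)[71 + √(71² + 4·71·137·136)] = (1/2)[71 + √5296529] = 1186.2095

Kővári–Sós–Turán: let r_1, ..., r_71 be the row sums and z = Σ r_i the total number of 1s. Each pair of columns can share at most one row with both entries 1 (else a 2×2 all-ones block appears), so Σ_i C(r_i, 2) ≤ C(137, 2) = 9316. By convexity Σ_i C(r_i, 2) ≥ 71·C(z/71, 2) = z(z − 71)/(2·71), giving z² − 71z − 71·137·136 ≤ 0 and hence z ≤ (1/2)[71 + √(5041 + 4·1322872)] = (1/2)[71 + √5296529] ≈ (1/2)(71 + 2301.4189) = 1186.2095.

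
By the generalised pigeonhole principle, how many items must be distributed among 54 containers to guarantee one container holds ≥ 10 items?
n = (10 − 1)·54 + 1 = 487

By the generalised pigeonhole principle, to guarantee some box contains ≥ r objects we need more than (r − 1) · k objects total. Threshold: n = (r − 1) · k + 1. With r = 10 and k = 54: n = 9 · 54 + 1 = 486 + 1 = 487. For n = 486 = 9 · 54, we can put exactly 9 objects in every box, avoiding 10 in any single one — so 487 is tight.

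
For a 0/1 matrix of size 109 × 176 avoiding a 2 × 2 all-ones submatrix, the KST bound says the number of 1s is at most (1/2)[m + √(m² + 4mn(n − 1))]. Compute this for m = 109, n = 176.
z(109, 176; 2, 2) ≤ (1/2)[109 + √(109² + 4·109·176·175)] = (1/2)[109 + √13440681] = 1887.5767

Kővári–Sós–Turán: let r_1, ..., r_109 be the row sums and z = Σ r_i the total number of 1s. Each pair of columns can share at most one row with both entries 1 (else a 2×2 all-ones block appears), so Σ_i C(r_i, 2) ≤ C(176, 2) = 15400. By convexity Σ_i C(r_i, 2) ≥ 109·C(z/109, 2) = z(z − 109)/(2·109), giving z² − 109z − 109·176·175 ≤ 0 and hence z ≤ (1/2)[109 + √(11881 + 4·3357200)] = (1/2)[109 + √13440681] ≈ (1/2)(109 + 3666.1534) = 1887.5767.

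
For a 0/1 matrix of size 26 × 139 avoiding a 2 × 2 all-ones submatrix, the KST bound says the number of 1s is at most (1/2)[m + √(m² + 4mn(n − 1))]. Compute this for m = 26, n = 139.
z(26, 139; 2, 2) ≤ (1/2)[26 + √(26² + 4·26·139·138)] = (1/2)[26 + √1995604] = 719.3292

Kővári–Sós–Turán: let r_1, ..., r_26 be the row sums and z = Σ r_i the total number of 1s. Each pair of columns can share at most one row with both entries 1 (else a 2×2 all-ones block appears), so Σ_i C(r_i, 2) ≤ C(139, 2) = 9591. By convexity Σ_i C(r_i, 2) ≥ 26·C(z/26, 2) = z(z − 26)/(2·26), giving z² − 26z − 26·139·138 ≤ 0 and hence z ≤ (1/2)[26 + √(676 + 4·498732)] = (1/2)[26 + √1995604] ≈ (1/2)(26 + 1412.6585) = 719.3292.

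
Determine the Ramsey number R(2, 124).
R(2, 124) = 124

R(2, k) = k for all k ≥ 2: in a 2-colouring of K_k, either some edge is red (a red K_2) or all edges are blue (a blue K_k). And K_{123} coloured all-blue has no blue K_124, so R(2, 124) > 123. Hence R(2, 124) = 124.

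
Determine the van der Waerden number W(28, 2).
W(28, 2) = 28 + 1 = 29

A 2-term AP is any pair of integers, so a monochromatic 2-AP exists iff some colour is used at least twice. With 28 colours, the colouring i ↦ i on {1, ..., 28} uses each colour once, avoiding any monochromatic pair, so W(28, 2) > 28. For {1, ..., 29}, pigeonhole forces two integers of the same colour, which form a monochromatic 2-AP. Hence W(28, 2) = 29.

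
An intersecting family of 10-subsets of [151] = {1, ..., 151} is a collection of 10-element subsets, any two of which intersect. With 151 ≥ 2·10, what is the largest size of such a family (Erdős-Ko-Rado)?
max |F| = C(150, 9) = 82947113349100

Erdős-Ko-Rado (1961): when n ≥ 2k, max |F| = C(n−1, k−1). The bound is attained by the star {A : i ∈ A} for any fixed i ∈ [n]. Here C(151−1, 10−1) = C(150, 9) = 82947113349100.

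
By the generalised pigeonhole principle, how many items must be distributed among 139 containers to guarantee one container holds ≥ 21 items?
n = (21 − 1)·139 + 1 = 2781

By the generalised pigeonhole principle, to guarantee some box contains ≥ r objects we need more than (r − 1) · k objects total. Threshold: n = (r − 1) · k + 1. With r = 21 and k = 139: n = 20 · 139 + 1 = 2780 + 1 = 2781. For n = 2780 = 20 · 139, we can put exactly 20 objects in every box, avoiding 21 in any single one — so 2781 is tight.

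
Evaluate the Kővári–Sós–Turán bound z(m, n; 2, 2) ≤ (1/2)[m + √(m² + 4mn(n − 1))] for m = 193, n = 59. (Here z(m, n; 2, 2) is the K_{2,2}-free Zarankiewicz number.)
z(193, 59; 2, 2) ≤ (1/2)[193 + √(193² + 4·193·59·58)] = (1/2)[193 + √2679033] = 914.8876

Kővári–Sós–Turán: let r_1, ..., r_193 be the row sums and z = Σ r_i the total number of 1s. Each pair of columns can share at most one row with both entries 1 (else a 2×2 all-ones block appears), so Σ_i C(r_i, 2) ≤ C(59, 2) = 1711. By convexity Σ_i C(r_i, 2) ≥ 193·C(z/193, 2) = z(z − 193)/(2·193), giving z² − 193z − 193·59·58 ≤ 0 and hence z ≤ (1/2)[193 + √(37249 + 4·660446)] = (1/2)[193 + √2679033] ≈ (1/2)(193 + 1636.7752) = 914.8876.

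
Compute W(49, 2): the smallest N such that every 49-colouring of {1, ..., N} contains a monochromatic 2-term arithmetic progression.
W(49, 2) = 49 + 1 = 50

A 2-term AP is any pair of integers, so a monochromatic 2-AP exists iff some colour is used at least twice. With 49 colours, the colouring i ↦ i on {1, ..., 49} uses each colour once, avoiding any monochromatic pair, so W(49, 2) > 49. For {1, ..., 50}, pigeonhole forces two integers of the same colour, which form a monochromatic 2-AP. Hence W(49, 2) = 50.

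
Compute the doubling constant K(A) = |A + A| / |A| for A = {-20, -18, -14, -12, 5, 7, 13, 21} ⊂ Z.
K = |A + A| / |A| = 29/8

Enumerate A + A = {a + b : a, b ∈ A}. With |A| = 8, there are |A|^2 = 64 ordered sum pairs; collecting distinct values, A + A = {-40, -38, -36, -34, -32, -30, -28, -26, -24, -15, -13, -11, -9, -7, -5, -1, 1, 3, 7, 9, 10, 12, 14, 18, 20, 26, 28, 34, 42}, so |A + A| = 29. Thus K = 29/8. For comparison, the minimum possible |A + A| over all 8-element sets is 2·8 − 1 = 15 (so min K = 15/8), attained only by arithmetic progressions.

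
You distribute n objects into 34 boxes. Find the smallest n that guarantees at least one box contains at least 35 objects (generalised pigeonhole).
n = (35 − 1)·34 + 1 = 1157

By the generalised pigeonhole principle, to guarantee some box contains ≥ r objects we need more than (r − 1) · k objects total. Threshold: n = (r − 1) · k + 1. With r = 35 and k = 34: n = 34 · 34 + 1 = 1156 + 1 = 1157. For n = 1156 = 34 · 34, we can put exactly 34 objects in every box, avoiding 35 in any single one — so 1157 is tight.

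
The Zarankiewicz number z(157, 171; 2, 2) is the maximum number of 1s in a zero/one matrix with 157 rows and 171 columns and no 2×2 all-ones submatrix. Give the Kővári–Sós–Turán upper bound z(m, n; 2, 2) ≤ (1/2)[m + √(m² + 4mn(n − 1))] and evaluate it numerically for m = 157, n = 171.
z(157, 171; 2, 2) ≤ (1/2)[157 + √(157² + 4·157·171·170)] = (1/2)[157 + √18280609] = 2216.2914

Kővári–Sós–Turán: let r_1, ..., r_157 be the row sums and z = Σ r_i the total number of 1s. Each pair of columns can share at most one row with both entries 1 (else a 2×2 all-ones block appears), so Σ_i C(r_i, 2) ≤ C(171, 2) = 14535. By convexity Σ_i C(r_i, 2) ≥ 157·C(z/157, 2) = z(z − 157)/(2·157), giving z² − 157z − 157·171·170 ≤ 0 and hence z ≤ (1/2)[157 + √(24649 + 4·4563990)] = (1/2)[157 + √18280609] ≈ (1/2)(157 + 4275.5829) = 2216.2914.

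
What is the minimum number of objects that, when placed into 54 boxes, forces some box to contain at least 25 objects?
n = (25 − 1)·54 + 1 = 1297

By the generalised pigeonhole principle, to guarantee some box contains ≥ r objects we need more than (r − 1) · k objects total. Threshold: n = (r − 1) · k + 1. With r = 25 and k = 54: n = 24 · 54 + 1 = 1296 + 1 = 1297. For n = 1296 = 24 · 54, we can put exactly 24 objects in every box, avoiding 25 in any single one — so 1297 is tight.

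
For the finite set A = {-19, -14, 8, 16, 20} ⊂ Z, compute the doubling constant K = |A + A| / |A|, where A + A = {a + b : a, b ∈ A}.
K = |A + A| / |A| = 15/5 = 3

Enumerate A + A = {a + b : a, b ∈ A}. With |A| = 5, there are |A|^2 = 25 ordered sum pairs; collecting distinct values, A + A = {-38, -33, -28, -11, -6, -3, 1, 2, 6, 16, 24, 28, 32, 36, 40}, so |A + A| = 15. Thus K = 15/5 = 3. For comparison, the minimum possible |A + A| over all 5-element sets is 2·5 − 1 = 9 (so min K = 9/5), attained only by arithmetic progressions.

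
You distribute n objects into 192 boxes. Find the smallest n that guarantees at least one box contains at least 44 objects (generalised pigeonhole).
n = (44 − 1)·192 + 1 = 8257

By the generalised pigeonhole principle, to guarantee some box contains ≥ r objects we need more than (r − 1) · k objects total. Threshold: n = (r − 1) · k + 1. With r = 44 and k = 192: n = 43 · 192 + 1 = 8256 + 1 = 8257. For n = 8256 = 43 · 192, we can put exactly 43 objects in every box, avoiding 44 in any single one — so 8257 is tight.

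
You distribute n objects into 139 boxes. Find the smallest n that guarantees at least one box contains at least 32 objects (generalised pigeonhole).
n = (32 − 1)·139 + 1 = 4310

By the generalised pigeonhole principle, to guarantee some box contains ≥ r objects we need more than (r − 1) · k objects total. Threshold: n = (r − 1) · k + 1. With r = 32 and k = 139: n = 31 · 139 + 1 = 4309 + 1 = 4310. For n = 4309 = 31 · 139, we can put exactly 31 objects in every box, avoiding 32 in any single one — so 4310 is tight.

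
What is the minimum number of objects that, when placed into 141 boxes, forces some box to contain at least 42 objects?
n = (42 − 1)·141 + 1 = 5782

By the generalised pigeonhole principle, to guarantee some box contains ≥ r objects we need more than (r − 1) · k objects total. Threshold: n = (r − 1) · k + 1. With r = 42 and k = 141: n = 41 · 141 + 1 = 5781 + 1 = 5782. For n = 5781 = 41 · 141, we can put exactly 41 objects in every box, avoiding 42 in any single one — so 5782 is tight.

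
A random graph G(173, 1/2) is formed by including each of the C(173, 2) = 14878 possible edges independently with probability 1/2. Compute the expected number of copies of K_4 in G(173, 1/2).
E[# K_4] = C(173, 4) · (1/2)^C(4, 2) = 36041955 / 2^6 = 563155.546875

For each 4-subset S of vertices (there are C(173, 4) = 36041955 such S), let X_S = 1 if S induces a K_4 (all C(4, 2) = 6 edges present). Then P(X_S = 1) = (1/2)^6 = 1/64. By linearity of expectation, E[# K_4] = C(173, 4) · (1/2)^6 = 36041955 / 64 = 563155.546875.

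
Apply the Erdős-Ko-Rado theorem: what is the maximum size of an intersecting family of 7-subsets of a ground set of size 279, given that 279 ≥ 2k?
max |F| = C(278, 6) = 607221379765

Erdős-Ko-Rado (1961): when n ≥ 2k, max |F| = C(n−1, k−1). The bound is attained by the star {A : i ∈ A} for any fixed i ∈ [n]. Here C(279−1, 7−1) = C(278, 6) = 607221379765.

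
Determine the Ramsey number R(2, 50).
R(2, 50) = 50

R(2, k) = k for all k ≥ 2: in a 2-colouring of K_k, either some edge is red (a red K_2) or all edges are blue (a blue K_k). And K_{49} coloured all-blue has no blue K_50, so R(2, 50) > 49. Hence R(2, 50) = 50.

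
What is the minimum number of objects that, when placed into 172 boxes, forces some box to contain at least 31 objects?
n = (31 − 1)·172 + 1 = 5161

By the generalised pigeonhole principle, to guarantee some box contains ≥ r objects we need more than (r − 1) · k objects total. Threshold: n = (r − 1) · k + 1. With r = 31 and k = 172: n = 30 · 172 + 1 = 5160 + 1 = 5161. For n = 5160 = 30 · 172, we can put exactly 30 objects in every box, avoiding 31 in any single one — so 5161 is tight.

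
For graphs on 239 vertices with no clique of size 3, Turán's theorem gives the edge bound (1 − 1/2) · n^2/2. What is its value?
Turán density bound = (1/2) · 239^2/2 = 57121/4 ≈ 14280.25

Turán's theorem: ex(n, K_{r+1}) is achieved by the complete r-partite Turán graph T(n, r) with parts as balanced as possible, and is at most (1 − 1/r) · n^2/2. For r = 2, n = 239: the density bound is (1/2) · 57121/2 = 57121/4 ≈ 14280.25. The integer-valued extremum is e(T(239, 2)) = 14280, which is strictly less than the density bound 57121/4 since 2 ∤ 239 (the parts of T(239, 2) cannot all be equal).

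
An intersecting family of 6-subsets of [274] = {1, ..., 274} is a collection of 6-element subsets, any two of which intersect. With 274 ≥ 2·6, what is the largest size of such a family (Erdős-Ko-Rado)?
max |F| = C(273, 5) = 12179673324

Erdős-Ko-Rado (1961): when n ≥ 2k, max |F| = C(n−1, k−1). The bound is attained by the star {A : i ∈ A} for any fixed i ∈ [n]. Here C(274−1, 6−1) = C(273, 5) = 12179673324.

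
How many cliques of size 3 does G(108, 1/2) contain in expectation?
E[# K_3] = C(108, 3) · (1/2)^C(3, 2) = 204156 / 2^3 = 51039/2 = 25519.5

For each 3-subset S of vertices (there are C(108, 3) = 204156 such S), let X_S = 1 if S induces a K_3 (all C(3, 2) = 3 edges present). Then P(X_S = 1) = (1/2)^3 = 1/8. By linearity of expectation, E[# K_3] = C(108, 3) · (1/2)^3 = 204156 / 8 = 51039/2 = 25519.5.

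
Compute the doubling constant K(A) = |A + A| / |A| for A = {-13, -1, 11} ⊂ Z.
K = |A + A| / |A| = 5/3

Enumerate A + A = {a + b : a, b ∈ A}. With |A| = 3, there are |A|^2 = 9 ordered sum pairs; collecting distinct values, A + A = {-26, -14, -2, 10, 22}, so |A + A| = 5. Thus K = 5/3. Here |A + A| = 2|A| − 1 = 5, the minimum possible — so K = 5/3 is minimal, which holds iff A is an arithmetic progression.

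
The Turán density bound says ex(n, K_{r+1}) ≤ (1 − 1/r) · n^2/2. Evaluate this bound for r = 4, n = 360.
Turán density bound = (3/4) · 360^2/2 = 48600

Turán's theorem: ex(n, K_{r+1}) is achieved by the complete r-partite Turán graph T(n, r) with parts as balanced as possible, and is at most (1 − 1/r) · n^2/2. For r = 4, n = 360: the density bound is (3/4) · 129600/2 = 48600. Since 4 ∣ 360, the Turán graph T(360, 4) has parts of equal size 90, and its edge count e(T(360, 4)) = 48600 attains the density bound exactly.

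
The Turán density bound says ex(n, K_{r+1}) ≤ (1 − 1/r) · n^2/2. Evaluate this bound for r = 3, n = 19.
Turán density bound = (2/3) · 19^2/2 = 361/3 ≈ 120.3333

Turán's theorem: ex(n, K_{r+1}) is achieved by the complete r-partite Turán graph T(n, r) with parts as balanced as possible, and is at most (1 − 1/r) · n^2/2. For r = 3, n = 19: the density bound is (2/3) · 361/2 = 361/3 ≈ 120.3333. The integer-valued extremum is e(T(19, 3)) = 120, which is strictly less than the density bound 361/3 since 3 ∤ 19 (the parts of T(19, 3) cannot all be equal).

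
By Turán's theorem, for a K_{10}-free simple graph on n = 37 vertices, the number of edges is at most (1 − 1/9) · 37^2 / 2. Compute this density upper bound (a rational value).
Turán density bound = (8/9) · 37^2/2 = 5476/9 ≈ 608.4444

Turán's theorem: ex(n, K_{r+1}) is achieved by the complete r-partite Turán graph T(n, r) with parts as balanced as possible, and is at most (1 − 1/r) · n^2/2. For r = 9, n = 37: the density bound is (8/9) · 1369/2 = 5476/9 ≈ 608.4444. The integer-valued extremum is e(T(37, 9)) = 608, which is strictly less than the density bound 5476/9 since 9 ∤ 37 (the parts of T(37, 9) cannot all be equal).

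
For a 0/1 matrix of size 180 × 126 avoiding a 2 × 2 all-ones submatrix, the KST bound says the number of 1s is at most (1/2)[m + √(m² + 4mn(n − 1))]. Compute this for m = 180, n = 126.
z(180, 126; 2, 2) ≤ (1/2)[180 + √(180² + 4·180·126·125)] = (1/2)[180 + √11372400] = 1776.1495

Kővári–Sós–Turán: let r_1, ..., r_180 be the row sums and z = Σ r_i the total number of 1s. Each pair of columns can share at most one row with both entries 1 (else a 2×2 all-ones block appears), so Σ_i C(r_i, 2) ≤ C(126, 2) = 7875. By convexity Σ_i C(r_i, 2) ≥ 180·C(z/180, 2) = z(z − 180)/(2·180), giving z² − 180z − 180·126·125 ≤ 0 and hence z ≤ (1/2)[180 + √(32400 + 4·2835000)] = (1/2)[180 + √11372400] ≈ (1/2)(180 + 3372.2989) = 1776.1495.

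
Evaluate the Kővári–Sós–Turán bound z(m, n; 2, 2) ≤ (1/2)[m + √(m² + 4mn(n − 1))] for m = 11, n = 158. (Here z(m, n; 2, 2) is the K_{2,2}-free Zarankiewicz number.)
z(11, 158; 2, 2) ≤ (1/2)[11 + √(11² + 4·11·158·157)] = (1/2)[11 + √1091585] = 527.8947

Kővári–Sós–Turán: let r_1, ..., r_11 be the row sums and z = Σ r_i the total number of 1s. Each pair of columns can share at most one row with both entries 1 (else a 2×2 all-ones block appears), so Σ_i C(r_i, 2) ≤ C(158, 2) = 12403. By convexity Σ_i C(r_i, 2) ≥ 11·C(z/11, 2) = z(z − 11)/(2·11), giving z² − 11z − 11·158·157 ≤ 0 and hence z ≤ (1/2)[11 + √(121 + 4·272866)] = (1/2)[11 + √1091585] ≈ (1/2)(11 + 1044.7895) = 527.8947.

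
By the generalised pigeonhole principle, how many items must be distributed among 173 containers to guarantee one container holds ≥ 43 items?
n = (43 − 1)·173 + 1 = 7267

By the generalised pigeonhole principle, to guarantee some box contains ≥ r objects we need more than (r − 1) · k objects total. Threshold: n = (r − 1) · k + 1. With r = 43 and k = 173: n = 42 · 173 + 1 = 7266 + 1 = 7267. For n = 7266 = 42 · 173, we can put exactly 42 objects in every box, avoiding 43 in any single one — so 7267 is tight.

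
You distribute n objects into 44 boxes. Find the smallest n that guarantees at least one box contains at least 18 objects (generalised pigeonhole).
n = (18 − 1)·44 + 1 = 749

By the generalised pigeonhole principle, to guarantee some box contains ≥ r objects we need more than (r − 1) · k objects total. Threshold: n = (r − 1) · k + 1. With r = 18 and k = 44: n = 17 · 44 + 1 = 748 + 1 = 749. For n = 748 = 17 · 44, we can put exactly 17 objects in every box, avoiding 18 in any single one — so 749 is tight.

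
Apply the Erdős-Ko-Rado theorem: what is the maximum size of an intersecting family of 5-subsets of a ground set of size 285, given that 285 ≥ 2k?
max |F| = C(284, 4) = 265368251

Erdős-Ko-Rado (1961): when n ≥ 2k, max |F| = C(n−1, k−1). The bound is attained by the star {A : i ∈ A} for any fixed i ∈ [n]. Here C(285−1, 5−1) = C(284, 4) = 265368251.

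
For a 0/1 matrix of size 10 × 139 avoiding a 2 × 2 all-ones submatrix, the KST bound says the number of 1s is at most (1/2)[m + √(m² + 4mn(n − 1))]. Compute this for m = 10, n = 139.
z(10, 139; 2, 2) ≤ (1/2)[10 + √(10² + 4·10·139·138)] = (1/2)[10 + √767380] = 443.0011

Kővári–Sós–Turán: let r_1, ..., r_10 be the row sums and z = Σ r_i the total number of 1s. Each pair of columns can share at most one row with both entries 1 (else a 2×2 all-ones block appears), so Σ_i C(r_i, 2) ≤ C(139, 2) = 9591. By convexity Σ_i C(r_i, 2) ≥ 10·C(z/10, 2) = z(z − 10)/(2·10), giving z² − 10z − 10·139·138 ≤ 0 and hence z ≤ (1/2)[10 + √(100 + 4·191820)] = (1/2)[10 + √767380] ≈ (1/2)(10 + 876.0023) = 443.0011.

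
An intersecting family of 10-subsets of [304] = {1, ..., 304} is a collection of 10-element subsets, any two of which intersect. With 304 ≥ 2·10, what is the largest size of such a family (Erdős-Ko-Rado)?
max |F| = C(303, 9) = 52617706925494425

The Erdős-Ko-Rado theorem states: for n ≥ 2k, an intersecting family of k-subsets of an n-element set has size at most C(n − 1, k − 1), with equality for 'star' families {A ⊆ [n] : |A| = k, i ∈ A} (fix an element i). For n = 304, k = 10: C(303, 9) = 52617706925494425.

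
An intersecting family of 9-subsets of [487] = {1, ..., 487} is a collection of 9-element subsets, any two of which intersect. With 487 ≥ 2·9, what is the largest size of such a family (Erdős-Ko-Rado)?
max |F| = C(486, 8) = 72848202840295740

Erdős-Ko-Rado (1961): when n ≥ 2k, max |F| = C(n−1, k−1). The bound is attained by the star {A : i ∈ A} for any fixed i ∈ [n]. Here C(487−1, 9−1) = C(486, 8) = 72848202840295740.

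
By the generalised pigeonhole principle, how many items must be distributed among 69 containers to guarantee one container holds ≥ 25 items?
n = (25 − 1)·69 + 1 = 1657

By the generalised pigeonhole principle, to guarantee some box contains ≥ r objects we need more than (r − 1) · k objects total. Threshold: n = (r − 1) · k + 1. With r = 25 and k = 69: n = 24 · 69 + 1 = 1656 + 1 = 1657. For n = 1656 = 24 · 69, we can put exactly 24 objects in every box, avoiding 25 in any single one — so 1657 is tight.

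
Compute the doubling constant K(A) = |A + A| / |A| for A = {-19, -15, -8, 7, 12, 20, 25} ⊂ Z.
K = |A + A| / |A| = 27/7

Enumerate A + A = {a + b : a, b ∈ A}. With |A| = 7, there are |A|^2 = 49 ordered sum pairs; collecting distinct values, A + A = {-38, -34, -30, -27, -23, -16, -12, -8, -7, -3, -1, 1, 4, 5, 6, 10, 12, 14, 17, 19, 24, 27, 32, 37, 40, 45, 50}, so |A + A| = 27. Thus K = 27/7. For comparison, the minimum possible |A + A| over all 7-element sets is 2·7 − 1 = 13 (so min K = 13/7), attained only by arithmetic progressions.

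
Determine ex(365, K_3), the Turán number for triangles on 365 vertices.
ex(365, K_3) = ⌊365^2/4⌋ = 33306

Mantel (1907): a triangle-free graph on n vertices has at most ⌊n^2/4⌋ edges, with equality for the complete bipartite graph K_{⌊n/2⌋, ⌈n/2⌉}. For n = 365: ⌊365^2/4⌋ = ⌊133225/4⌋ = 33306. The extremal graph is K_{182, 183}, which has 182·183 = 33306 edges.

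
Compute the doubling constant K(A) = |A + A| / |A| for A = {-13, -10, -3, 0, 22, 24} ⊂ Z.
K = |A + A| / |A| = 20/6 = 10/3

Enumerate A + A = {a + b : a, b ∈ A}. With |A| = 6, there are |A|^2 = 36 ordered sum pairs; collecting distinct values, A + A = {-26, -23, -20, -16, -13, -10, -6, -3, 0, 9, 11, 12, 14, 19, 21, 22, 24, 44, 46, 48}, so |A + A| = 20. Thus K = 20/6 = 10/3. For comparison, the minimum possible |A + A| over all 6-element sets is 2·6 − 1 = 11 (so min K = 11/6), attained only by arithmetic progressions.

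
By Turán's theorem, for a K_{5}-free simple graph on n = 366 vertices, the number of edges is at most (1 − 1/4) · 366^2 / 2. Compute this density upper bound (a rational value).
Turán density bound = (3/4) · 366^2/2 = 100467/2 ≈ 50233.5

Turán's theorem: ex(n, K_{r+1}) is achieved by the complete r-partite Turán graph T(n, r) with parts as balanced as possible, and is at most (1 − 1/r) · n^2/2. For r = 4, n = 366: the density bound is (3/4) · 133956/2 = 100467/2 ≈ 50233.5. The integer-valued extremum is e(T(366, 4)) = 50233, which is strictly less than the density bound 100467/2 since 4 ∤ 366 (the parts of T(366, 4) cannot all be equal).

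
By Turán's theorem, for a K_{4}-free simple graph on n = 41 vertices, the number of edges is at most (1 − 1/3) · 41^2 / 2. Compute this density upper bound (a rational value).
Turán density bound = (2/3) · 41^2/2 = 1681/3 ≈ 560.3333

Turán's theorem: ex(n, K_{r+1}) is achieved by the complete r-partite Turán graph T(n, r) with parts as balanced as possible, and is at most (1 − 1/r) · n^2/2. For r = 3, n = 41: the density bound is (2/3) · 1681/2 = 1681/3 ≈ 560.3333. The integer-valued extremum is e(T(41, 3)) = 560, which is strictly less than the density bound 1681/3 since 3 ∤ 41 (the parts of T(41, 3) cannot all be equal).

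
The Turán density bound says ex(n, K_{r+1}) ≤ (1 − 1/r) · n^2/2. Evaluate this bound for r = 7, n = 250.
Turán density bound = (6/7) · 250^2/2 = 187500/7 ≈ 26785.7143

Turán's theorem: ex(n, K_{r+1}) is achieved by the complete r-partite Turán graph T(n, r) with parts as balanced as possible, and is at most (1 − 1/r) · n^2/2. For r = 7, n = 250: the density bound is (6/7) · 62500/2 = 187500/7 ≈ 26785.7143. The integer-valued extremum is e(T(250, 7)) = 26785, which is strictly less than the density bound 187500/7 since 7 ∤ 250 (the parts of T(250, 7) cannot all be equal).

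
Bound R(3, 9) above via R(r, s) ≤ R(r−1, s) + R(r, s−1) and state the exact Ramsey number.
R(3, 9) ≤ R(2, 9) + R(3, 8) = 9 + 28 = 37; exact value R(3, 9) = 36.

The Erdős–Szekeres recurrence R(r, s) ≤ R(r−1, s) + R(r, s−1) applied to (r, s) = (3, 9) gives
  R(3, 9) ≤ R(2, 9) + R(3, 8) = 9 + 28 = 37.
(Recall R(2, k) = k and R is symmetric.) The recurrence is not tight here (it gives 37, but the exact value is R(3, 9) = 36); the tight upper bound requires a sharper argument than the simple recurrence, combined with a lower-bound construction on K_{35}.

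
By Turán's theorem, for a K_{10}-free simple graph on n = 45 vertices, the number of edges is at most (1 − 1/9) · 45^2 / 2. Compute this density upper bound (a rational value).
Turán density bound = (8/9) · 45^2/2 = 900

Turán's theorem: ex(n, K_{r+1}) is achieved by the complete r-partite Turán graph T(n, r) with parts as balanced as possible, and is at most (1 − 1/r) · n^2/2. For r = 9, n = 45: the density bound is (8/9) · 2025/2 = 900. Since 9 ∣ 45, the Turán graph T(45, 9) has parts of equal size 5, and its edge count e(T(45, 9)) = 900 attains the density bound exactly.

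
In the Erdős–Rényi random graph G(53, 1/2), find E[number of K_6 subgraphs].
E[# K_6] = C(53, 6) · (1/2)^C(6, 2) = 22957480 / 2^15 = 2869685/4096 ≈ 700.606689

For each 6-subset S of vertices (there are C(53, 6) = 22957480 such S), let X_S = 1 if S induces a K_6 (all C(6, 2) = 15 edges present). Then P(X_S = 1) = (1/2)^15 = 1/32768. By linearity of expectation, E[# K_6] = C(53, 6) · (1/2)^15 = 22957480 / 32768 = 2869685/4096 ≈ 700.606689.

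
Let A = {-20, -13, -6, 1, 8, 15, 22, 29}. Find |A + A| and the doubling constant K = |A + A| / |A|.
K = |A + A| / |A| = 15/8

Enumerate A + A = {a + b : a, b ∈ A}. With |A| = 8, there are |A|^2 = 64 ordered sum pairs; collecting distinct values, A + A = {-40, -33, -26, -19, -12, -5, 2, 9, 16, 23, 30, 37, 44, 51, 58}, so |A + A| = 15. Thus K = 15/8. Here |A + A| = 2|A| − 1 = 15, the minimum possible — so K = 15/8 is minimal, which holds iff A is an arithmetic progression.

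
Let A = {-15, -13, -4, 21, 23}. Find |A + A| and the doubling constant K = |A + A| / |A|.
K = |A + A| / |A| = 14/5

Enumerate A + A = {a + b : a, b ∈ A}. With |A| = 5, there are |A|^2 = 25 ordered sum pairs; collecting distinct values, A + A = {-30, -28, -26, -19, -17, -8, 6, 8, 10, 17, 19, 42, 44, 46}, so |A + A| = 14. Thus K = 14/5. For comparison, the minimum possible |A + A| over all 5-element sets is 2·5 − 1 = 9 (so min K = 9/5), attained only by arithmetic progressions.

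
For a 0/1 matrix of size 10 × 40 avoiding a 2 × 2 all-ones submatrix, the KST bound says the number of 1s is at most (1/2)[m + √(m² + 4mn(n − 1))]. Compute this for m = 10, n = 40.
z(10, 40; 2, 2) ≤ (1/2)[10 + √(10² + 4·10·40·39)] = (1/2)[10 + √62500] = 130

Kővári–Sós–Turán: let r_1, ..., r_10 be the row sums and z = Σ r_i the total number of 1s. Each pair of columns can share at most one row with both entries 1 (else a 2×2 all-ones block appears), so Σ_i C(r_i, 2) ≤ C(40, 2) = 780. By convexity Σ_i C(r_i, 2) ≥ 10·C(z/10, 2) = z(z − 10)/(2·10), giving z² − 10z − 10·40·39 ≤ 0 and hence z ≤ (1/2)[10 + √(100 + 4·15600)] = (1/2)[10 + √62500] ≈ (1/2)(10 + 250) = 130.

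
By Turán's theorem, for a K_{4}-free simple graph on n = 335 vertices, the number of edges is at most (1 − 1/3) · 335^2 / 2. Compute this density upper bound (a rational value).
Turán density bound = (2/3) · 335^2/2 = 112225/3 ≈ 37408.3333

Turán's theorem: ex(n, K_{r+1}) is achieved by the complete r-partite Turán graph T(n, r) with parts as balanced as possible, and is at most (1 − 1/r) · n^2/2. For r = 3, n = 335: the density bound is (2/3) · 112225/2 = 112225/3 ≈ 37408.3333. The integer-valued extremum is e(T(335, 3)) = 37408, which is strictly less than the density bound 112225/3 since 3 ∤ 335 (the parts of T(335, 3) cannot all be equal).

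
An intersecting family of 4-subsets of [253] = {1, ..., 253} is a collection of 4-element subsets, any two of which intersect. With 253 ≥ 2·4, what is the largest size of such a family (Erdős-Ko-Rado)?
max |F| = C(252, 3) = 2635500

Erdős-Ko-Rado (1961): when n ≥ 2k, max |F| = C(n−1, k−1). The bound is attained by the star {A : i ∈ A} for any fixed i ∈ [n]. Here C(253−1, 4−1) = C(252, 3) = 2635500.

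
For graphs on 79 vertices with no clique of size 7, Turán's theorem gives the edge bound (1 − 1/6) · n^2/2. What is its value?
Turán density bound = (5/6) · 79^2/2 = 31205/12 ≈ 2600.4167

Turán's theorem: ex(n, K_{r+1}) is achieved by the complete r-partite Turán graph T(n, r) with parts as balanced as possible, and is at most (1 − 1/r) · n^2/2. For r = 6, n = 79: the density bound is (5/6) · 6241/2 = 31205/12 ≈ 2600.4167. The integer-valued extremum is e(T(79, 6)) = 2600, which is strictly less than the density bound 31205/12 since 6 ∤ 79 (the parts of T(79, 6) cannot all be equal).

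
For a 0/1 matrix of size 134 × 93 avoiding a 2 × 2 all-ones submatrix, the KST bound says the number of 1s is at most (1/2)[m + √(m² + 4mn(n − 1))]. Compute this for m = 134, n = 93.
z(134, 93; 2, 2) ≤ (1/2)[134 + √(134² + 4·134·93·92)] = (1/2)[134 + √4603972] = 1139.8434

Kővári–Sós–Turán: let r_1, ..., r_134 be the row sums and z = Σ r_i the total number of 1s. Each pair of columns can share at most one row with both entries 1 (else a 2×2 all-ones block appears), so Σ_i C(r_i, 2) ≤ C(93, 2) = 4278. By convexity Σ_i C(r_i, 2) ≥ 134·C(z/134, 2) = z(z − 134)/(2·134), giving z² − 134z − 134·93·92 ≤ 0 and hence z ≤ (1/2)[134 + √(17956 + 4·1146504)] = (1/2)[134 + √4603972] ≈ (1/2)(134 + 2145.6868) = 1139.8434.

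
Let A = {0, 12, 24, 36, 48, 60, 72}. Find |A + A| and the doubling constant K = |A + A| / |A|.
K = |A + A| / |A| = 13/7

Enumerate A + A = {a + b : a, b ∈ A}. With |A| = 7, there are |A|^2 = 49 ordered sum pairs; collecting distinct values, A + A = {0, 12, 24, 36, 48, 60, 72, 84, 96, 108, 120, 132, 144}, so |A + A| = 13. Thus K = 13/7. Here |A + A| = 2|A| − 1 = 13, the minimum possible — so K = 13/7 is minimal, which holds iff A is an arithmetic progression.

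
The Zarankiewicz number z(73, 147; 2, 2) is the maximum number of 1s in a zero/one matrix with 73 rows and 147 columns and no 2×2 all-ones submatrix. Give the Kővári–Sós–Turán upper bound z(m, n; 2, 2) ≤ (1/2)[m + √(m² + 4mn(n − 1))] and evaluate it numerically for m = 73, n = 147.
z(73, 147; 2, 2) ≤ (1/2)[73 + √(73² + 4·73·147·146)] = (1/2)[73 + √6272233] = 1288.7213

Kővári–Sós–Turán: let r_1, ..., r_73 be the row sums and z = Σ r_i the total number of 1s. Each pair of columns can share at most one row with both entries 1 (else a 2×2 all-ones block appears), so Σ_i C(r_i, 2) ≤ C(147, 2) = 10731. By convexity Σ_i C(r_i, 2) ≥ 73·C(z/73, 2) = z(z − 73)/(2·73), giving z² − 73z − 73·147·146 ≤ 0 and hence z ≤ (1/2)[73 + √(5329 + 4·1566726)] = (1/2)[73 + √6272233] ≈ (1/2)(73 + 2504.4427) = 1288.7213.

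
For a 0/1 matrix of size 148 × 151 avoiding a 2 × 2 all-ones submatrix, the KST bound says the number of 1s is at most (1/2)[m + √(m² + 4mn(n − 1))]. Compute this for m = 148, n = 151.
z(148, 151; 2, 2) ≤ (1/2)[148 + √(148² + 4·148·151·150)] = (1/2)[148 + √13430704] = 1906.3962

Kővári–Sós–Turán: let r_1, ..., r_148 be the row sums and z = Σ r_i the total number of 1s. Each pair of columns can share at most one row with both entries 1 (else a 2×2 all-ones block appears), so Σ_i C(r_i, 2) ≤ C(151, 2) = 11325. By convexity Σ_i C(r_i, 2) ≥ 148·C(z/148, 2) = z(z − 148)/(2·148), giving z² − 148z − 148·151·150 ≤ 0 and hence z ≤ (1/2)[148 + √(21904 + 4·3352200)] = (1/2)[148 + √13430704] ≈ (1/2)(148 + 3664.7925) = 1906.3962.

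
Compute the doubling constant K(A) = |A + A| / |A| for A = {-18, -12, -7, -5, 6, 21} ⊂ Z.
K = |A + A| / |A| = 20/6 = 10/3

Enumerate A + A = {a + b : a, b ∈ A}. With |A| = 6, there are |A|^2 = 36 ordered sum pairs; collecting distinct values, A + A = {-36, -30, -25, -24, -23, -19, -17, -14, -12, -10, -6, -1, 1, 3, 9, 12, 14, 16, 27, 42}, so |A + A| = 20. Thus K = 20/6 = 10/3. For comparison, the minimum possible |A + A| over all 6-element sets is 2·6 − 1 = 11 (so min K = 11/6), attained only by arithmetic progressions.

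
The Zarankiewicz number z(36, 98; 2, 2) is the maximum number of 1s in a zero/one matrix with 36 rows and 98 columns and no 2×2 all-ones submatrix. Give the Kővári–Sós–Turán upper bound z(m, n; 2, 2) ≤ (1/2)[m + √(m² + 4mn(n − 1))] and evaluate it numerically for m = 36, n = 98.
z(36, 98; 2, 2) ≤ (1/2)[36 + √(36² + 4·36·98·97)] = (1/2)[36 + √1370160] = 603.2692

Kővári–Sós–Turán: let r_1, ..., r_36 be the row sums and z = Σ r_i the total number of 1s. Each pair of columns can share at most one row with both entries 1 (else a 2×2 all-ones block appears), so Σ_i C(r_i, 2) ≤ C(98, 2) = 4753. By convexity Σ_i C(r_i, 2) ≥ 36·C(z/36, 2) = z(z − 36)/(2·36), giving z² − 36z − 36·98·97 ≤ 0 and hence z ≤ (1/2)[36 + √(1296 + 4·342216)] = (1/2)[36 + √1370160] ≈ (1/2)(36 + 1170.5383) = 603.2692.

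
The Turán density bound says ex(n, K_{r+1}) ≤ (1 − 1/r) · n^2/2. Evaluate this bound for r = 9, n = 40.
Turán density bound = (8/9) · 40^2/2 = 6400/9 ≈ 711.1111

Turán's theorem: ex(n, K_{r+1}) is achieved by the complete r-partite Turán graph T(n, r) with parts as balanced as possible, and is at most (1 − 1/r) · n^2/2. For r = 9, n = 40: the density bound is (8/9) · 1600/2 = 6400/9 ≈ 711.1111. The integer-valued extremum is e(T(40, 9)) = 710, which is strictly less than the density bound 6400/9 since 9 ∤ 40 (the parts of T(40, 9) cannot all be equal).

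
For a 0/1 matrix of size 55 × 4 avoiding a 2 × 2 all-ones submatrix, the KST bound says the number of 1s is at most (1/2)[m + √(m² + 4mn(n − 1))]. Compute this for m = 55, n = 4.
z(55, 4; 2, 2) ≤ (1/2)[55 + √(55² + 4·55·4·3)] = (1/2)[55 + √5665] = 65.1331

Kővári–Sós–Turán: let r_1, ..., r_55 be the row sums and z = Σ r_i the total number of 1s. Each pair of columns can share at most one row with both entries 1 (else a 2×2 all-ones block appears), so Σ_i C(r_i, 2) ≤ C(4, 2) = 6. By convexity Σ_i C(r_i, 2) ≥ 55·C(z/55, 2) = z(z − 55)/(2·55), giving z² − 55z − 55·4·3 ≤ 0 and hence z ≤ (1/2)[55 + √(3025 + 4·660)] = (1/2)[55 + √5665] ≈ (1/2)(55 + 75.2662) = 65.1331.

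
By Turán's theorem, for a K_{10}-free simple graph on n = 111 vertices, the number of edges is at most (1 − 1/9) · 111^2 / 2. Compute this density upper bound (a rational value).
Turán density bound = (8/9) · 111^2/2 = 5476

Turán's theorem: ex(n, K_{r+1}) is achieved by the complete r-partite Turán graph T(n, r) with parts as balanced as possible, and is at most (1 − 1/r) · n^2/2. For r = 9, n = 111: the density bound is (8/9) · 12321/2 = 5476. The integer-valued extremum is e(T(111, 9)) = 5475, which is strictly less than the density bound 5476 since 9 ∤ 111 (the parts of T(111, 9) cannot all be equal).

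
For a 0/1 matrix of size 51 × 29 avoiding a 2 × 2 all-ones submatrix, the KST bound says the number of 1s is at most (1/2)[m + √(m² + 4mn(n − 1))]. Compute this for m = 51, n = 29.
z(51, 29; 2, 2) ≤ (1/2)[51 + √(51² + 4·51·29·28)] = (1/2)[51 + √168249] = 230.5908

Kővári–Sós–Turán: let r_1, ..., r_51 be the row sums and z = Σ r_i the total number of 1s. Each pair of columns can share at most one row with both entries 1 (else a 2×2 all-ones block appears), so Σ_i C(r_i, 2) ≤ C(29, 2) = 406. By convexity Σ_i C(r_i, 2) ≥ 51·C(z/51, 2) = z(z − 51)/(2·51), giving z² − 51z − 51·29·28 ≤ 0 and hence z ≤ (1/2)[51 + √(2601 + 4·41412)] = (1/2)[51 + √168249] ≈ (1/2)(51 + 410.1817) = 230.5908.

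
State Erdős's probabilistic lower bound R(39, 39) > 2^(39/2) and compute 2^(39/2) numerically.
2^(39/2) = 741455.2002; so R(39, 39) > 741455.2002

Colour each edge of K_n uniformly at random with red/blue. The expected number of monochromatic K_39 is C(n, 39) · 2 · 2^(−C(39,2)). If C(n, 39) · 2^(1 − C(39,2)) < 1, then with positive probability no monochromatic K_39 exists, so R(39, 39) > n. The standard estimate C(n, 39) ≤ n^39/39! shows this inequality holds whenever n ≤ 2^(39/2) (since 39! · 2^(C(39,2) − 1) > 2^(39^2/2) ≥ n^39). Hence R(39, 39) > 2^(39/2) = 741455.2002.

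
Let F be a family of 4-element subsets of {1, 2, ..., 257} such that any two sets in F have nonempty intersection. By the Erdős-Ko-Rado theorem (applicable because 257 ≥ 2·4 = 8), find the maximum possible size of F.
max |F| = C(256, 3) = 2763520

Erdős-Ko-Rado (1961): when n ≥ 2k, max |F| = C(n−1, k−1). The bound is attained by the star {A : i ∈ A} for any fixed i ∈ [n]. Here C(257−1, 4−1) = C(256, 3) = 2763520.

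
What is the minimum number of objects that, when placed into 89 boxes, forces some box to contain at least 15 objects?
n = (15 − 1)·89 + 1 = 1247

By the generalised pigeonhole principle, to guarantee some box contains ≥ r objects we need more than (r − 1) · k objects total. Threshold: n = (r − 1) · k + 1. With r = 15 and k = 89: n = 14 · 89 + 1 = 1246 + 1 = 1247. For n = 1246 = 14 · 89, we can put exactly 14 objects in every box, avoiding 15 in any single one — so 1247 is tight.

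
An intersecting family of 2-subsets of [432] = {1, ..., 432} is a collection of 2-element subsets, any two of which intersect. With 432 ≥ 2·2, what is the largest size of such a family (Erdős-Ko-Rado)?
max |F| = C(431, 1) = 431

Erdős-Ko-Rado (1961): when n ≥ 2k, max |F| = C(n−1, k−1). The bound is attained by the star {A : i ∈ A} for any fixed i ∈ [n]. Here C(432−1, 2−1) = C(431, 1) = 431.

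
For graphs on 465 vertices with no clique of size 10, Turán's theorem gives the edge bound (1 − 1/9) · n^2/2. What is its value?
Turán density bound = (8/9) · 465^2/2 = 96100

Turán's theorem: ex(n, K_{r+1}) is achieved by the complete r-partite Turán graph T(n, r) with parts as balanced as possible, and is at most (1 − 1/r) · n^2/2. For r = 9, n = 465: the density bound is (8/9) · 216225/2 = 96100. The integer-valued extremum is e(T(465, 9)) = 96099, which is strictly less than the density bound 96100 since 9 ∤ 465 (the parts of T(465, 9) cannot all be equal).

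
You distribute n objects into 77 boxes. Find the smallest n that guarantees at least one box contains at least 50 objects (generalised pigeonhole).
n = (50 − 1)·77 + 1 = 3774

By the generalised pigeonhole principle, to guarantee some box contains ≥ r objects we need more than (r − 1) · k objects total. Threshold: n = (r − 1) · k + 1. With r = 50 and k = 77: n = 49 · 77 + 1 = 3773 + 1 = 3774. For n = 3773 = 49 · 77, we can put exactly 49 objects in every box, avoiding 50 in any single one — so 3774 is tight.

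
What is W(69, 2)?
W(69, 2) = 69 + 1 = 70

A 2-term AP is any pair of integers, so a monochromatic 2-AP exists iff some colour is used at least twice. With 69 colours, the colouring i ↦ i on {1, ..., 69} uses each colour once, avoiding any monochromatic pair, so W(69, 2) > 69. For {1, ..., 70}, pigeonhole forces two integers of the same colour, which form a monochromatic 2-AP. Hence W(69, 2) = 70.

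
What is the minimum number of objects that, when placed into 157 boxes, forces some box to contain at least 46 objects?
n = (46 − 1)·157 + 1 = 7066

By the generalised pigeonhole principle, to guarantee some box contains ≥ r objects we need more than (r − 1) · k objects total. Threshold: n = (r − 1) · k + 1. With r = 46 and k = 157: n = 45 · 157 + 1 = 7065 + 1 = 7066. For n = 7065 = 45 · 157, we can put exactly 45 objects in every box, avoiding 46 in any single one — so 7066 is tight.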